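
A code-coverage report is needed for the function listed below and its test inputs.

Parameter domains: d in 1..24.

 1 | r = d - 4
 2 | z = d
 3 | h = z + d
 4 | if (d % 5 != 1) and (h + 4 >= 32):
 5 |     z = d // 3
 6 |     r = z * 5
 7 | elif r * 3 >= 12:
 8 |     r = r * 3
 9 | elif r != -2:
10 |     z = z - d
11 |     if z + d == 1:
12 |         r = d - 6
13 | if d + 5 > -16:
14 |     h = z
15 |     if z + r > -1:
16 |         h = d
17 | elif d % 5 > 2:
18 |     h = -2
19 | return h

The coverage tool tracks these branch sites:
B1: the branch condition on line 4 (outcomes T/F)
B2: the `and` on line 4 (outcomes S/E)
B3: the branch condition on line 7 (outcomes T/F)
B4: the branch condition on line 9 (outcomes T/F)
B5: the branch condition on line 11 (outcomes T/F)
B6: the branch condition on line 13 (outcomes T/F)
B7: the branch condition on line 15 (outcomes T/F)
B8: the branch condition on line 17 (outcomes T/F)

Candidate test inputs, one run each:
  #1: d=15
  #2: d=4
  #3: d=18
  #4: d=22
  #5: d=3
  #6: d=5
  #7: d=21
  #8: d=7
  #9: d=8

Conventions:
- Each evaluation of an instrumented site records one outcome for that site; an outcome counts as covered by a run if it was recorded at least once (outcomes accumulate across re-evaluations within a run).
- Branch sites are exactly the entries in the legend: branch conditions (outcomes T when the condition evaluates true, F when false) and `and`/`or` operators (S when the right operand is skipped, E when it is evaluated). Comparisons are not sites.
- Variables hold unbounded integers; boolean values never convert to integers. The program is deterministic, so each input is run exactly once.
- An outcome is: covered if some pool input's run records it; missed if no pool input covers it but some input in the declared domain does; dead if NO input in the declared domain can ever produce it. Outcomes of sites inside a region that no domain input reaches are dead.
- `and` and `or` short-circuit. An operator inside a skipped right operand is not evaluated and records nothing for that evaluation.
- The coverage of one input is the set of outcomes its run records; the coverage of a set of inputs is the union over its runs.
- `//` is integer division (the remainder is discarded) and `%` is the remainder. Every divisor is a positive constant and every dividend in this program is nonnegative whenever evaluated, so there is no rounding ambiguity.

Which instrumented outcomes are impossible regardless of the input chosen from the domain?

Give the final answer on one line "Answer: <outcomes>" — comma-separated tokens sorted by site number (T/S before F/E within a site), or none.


sweeping the full domain (24 inputs) for each outcome:
  B6=F: never recorded by any domain input -> dead
  B8=T: never recorded by any domain input -> dead
  B8=F: never recorded by any domain input -> dead
  reachable outcomes have witnesses, e.g. B1=T (e.g. d=14), B1=F (e.g. d=1), B2=S (e.g. d=1), B2=E (e.g. d=2)
Answer: B6=F, B8=T, B8=F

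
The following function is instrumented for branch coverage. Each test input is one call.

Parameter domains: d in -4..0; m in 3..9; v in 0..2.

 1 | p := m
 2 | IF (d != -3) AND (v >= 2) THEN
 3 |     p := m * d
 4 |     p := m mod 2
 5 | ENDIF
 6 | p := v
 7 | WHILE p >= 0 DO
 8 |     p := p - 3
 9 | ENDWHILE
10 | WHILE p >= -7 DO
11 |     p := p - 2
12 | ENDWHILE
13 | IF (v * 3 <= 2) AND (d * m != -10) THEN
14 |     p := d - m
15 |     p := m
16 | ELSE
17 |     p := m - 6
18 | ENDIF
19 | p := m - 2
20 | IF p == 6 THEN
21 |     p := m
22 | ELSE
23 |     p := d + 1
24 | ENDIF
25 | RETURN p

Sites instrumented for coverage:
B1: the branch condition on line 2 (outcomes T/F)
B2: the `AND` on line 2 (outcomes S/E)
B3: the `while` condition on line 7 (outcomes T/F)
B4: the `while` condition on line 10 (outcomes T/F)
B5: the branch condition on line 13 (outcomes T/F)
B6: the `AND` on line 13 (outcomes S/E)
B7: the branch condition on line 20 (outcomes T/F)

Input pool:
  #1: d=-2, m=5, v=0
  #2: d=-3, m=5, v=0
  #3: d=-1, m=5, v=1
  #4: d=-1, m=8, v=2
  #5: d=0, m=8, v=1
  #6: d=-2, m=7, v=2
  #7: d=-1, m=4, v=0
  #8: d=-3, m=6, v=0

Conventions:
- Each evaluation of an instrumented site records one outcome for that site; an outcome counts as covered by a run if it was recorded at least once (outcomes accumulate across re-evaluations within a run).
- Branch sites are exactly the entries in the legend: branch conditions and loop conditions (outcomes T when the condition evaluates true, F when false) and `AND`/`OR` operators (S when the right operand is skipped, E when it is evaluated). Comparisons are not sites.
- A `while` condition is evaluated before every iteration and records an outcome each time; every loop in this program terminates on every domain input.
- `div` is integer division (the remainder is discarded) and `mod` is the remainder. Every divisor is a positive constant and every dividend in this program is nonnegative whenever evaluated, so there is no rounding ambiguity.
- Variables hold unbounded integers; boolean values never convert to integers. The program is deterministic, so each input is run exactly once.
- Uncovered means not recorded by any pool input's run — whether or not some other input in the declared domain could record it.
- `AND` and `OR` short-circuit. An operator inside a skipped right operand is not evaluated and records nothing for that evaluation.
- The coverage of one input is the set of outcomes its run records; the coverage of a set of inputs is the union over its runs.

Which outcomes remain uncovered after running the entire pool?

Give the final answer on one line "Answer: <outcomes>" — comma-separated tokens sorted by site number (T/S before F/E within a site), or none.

run #1 (d=-2, m=5, v=0) runs B2->E, B1->F, B3->T, B3->F, B4->T, B4->T, B4->T, B4->F, B6->E, B5->F, B7->F; records B1=F, B2=E, B3=T, B3=F, B4=T, B4=F, B5=F, B6=E, B7=F
run #2 (d=-3, m=5, v=0) runs B2->S, B1->F, B3->T, B3->F, B4->T, B4->T, B4->T, B4->F, B6->E, B5->T, B7->F; records B1=F, B2=S, B3=T, B3=F, B4=T, B4=F, B5=T, B6=E, B7=F
run #3 (d=-1, m=5, v=1) runs B2->E, B1->F, B3->T, B3->F, B4->T, B4->T, B4->T, B4->F, B6->S, B5->F, B7->F; records B1=F, B2=E, B3=T, B3=F, B4=T, B4=F, B5=F, B6=S, B7=F
run #4 (d=-1, m=8, v=2) runs B2->E, B1->T, B3->T, B3->F, B4->T, B4->T, B4->T, B4->T, B4->F, B6->S, B5->F, B7->T; records B1=T, B2=E, B3=T, B3=F, B4=T, B4=F, B5=F, B6=S, B7=T
run #5 (d=0, m=8, v=1) runs B2->E, B1->F, B3->T, B3->F, B4->T, B4->T, B4->T, B4->F, B6->S, B5->F, B7->T; records B1=F, B2=E, B3=T, B3=F, B4=T, B4=F, B5=F, B6=S, B7=T
run #6 (d=-2, m=7, v=2) runs B2->E, B1->T, B3->T, B3->F, B4->T, B4->T, B4->T, B4->T, B4->F, B6->S, B5->F, B7->F; records B1=T, B2=E, B3=T, B3=F, B4=T, B4=F, B5=F, B6=S, B7=F
run #7 (d=-1, m=4, v=0) runs B2->E, B1->F, B3->T, B3->F, B4->T, B4->T, B4->T, B4->F, B6->E, B5->T, B7->F; records B1=F, B2=E, B3=T, B3=F, B4=T, B4=F, B5=T, B6=E, B7=F
run #8 (d=-3, m=6, v=0) runs B2->S, B1->F, B3->T, B3->F, B4->T, B4->T, B4->T, B4->F, B6->E, B5->T, B7->F; records B1=F, B2=S, B3=T, B3=F, B4=T, B4=F, B5=T, B6=E, B7=F
union over the pool: B1=T, B1=F, B2=S, B2=E, B3=T, B3=F, B4=T, B4=F, B5=T, B5=F, B6=S, B6=E, B7=T, B7=F
uncovered (0 of 14): none

Answer: none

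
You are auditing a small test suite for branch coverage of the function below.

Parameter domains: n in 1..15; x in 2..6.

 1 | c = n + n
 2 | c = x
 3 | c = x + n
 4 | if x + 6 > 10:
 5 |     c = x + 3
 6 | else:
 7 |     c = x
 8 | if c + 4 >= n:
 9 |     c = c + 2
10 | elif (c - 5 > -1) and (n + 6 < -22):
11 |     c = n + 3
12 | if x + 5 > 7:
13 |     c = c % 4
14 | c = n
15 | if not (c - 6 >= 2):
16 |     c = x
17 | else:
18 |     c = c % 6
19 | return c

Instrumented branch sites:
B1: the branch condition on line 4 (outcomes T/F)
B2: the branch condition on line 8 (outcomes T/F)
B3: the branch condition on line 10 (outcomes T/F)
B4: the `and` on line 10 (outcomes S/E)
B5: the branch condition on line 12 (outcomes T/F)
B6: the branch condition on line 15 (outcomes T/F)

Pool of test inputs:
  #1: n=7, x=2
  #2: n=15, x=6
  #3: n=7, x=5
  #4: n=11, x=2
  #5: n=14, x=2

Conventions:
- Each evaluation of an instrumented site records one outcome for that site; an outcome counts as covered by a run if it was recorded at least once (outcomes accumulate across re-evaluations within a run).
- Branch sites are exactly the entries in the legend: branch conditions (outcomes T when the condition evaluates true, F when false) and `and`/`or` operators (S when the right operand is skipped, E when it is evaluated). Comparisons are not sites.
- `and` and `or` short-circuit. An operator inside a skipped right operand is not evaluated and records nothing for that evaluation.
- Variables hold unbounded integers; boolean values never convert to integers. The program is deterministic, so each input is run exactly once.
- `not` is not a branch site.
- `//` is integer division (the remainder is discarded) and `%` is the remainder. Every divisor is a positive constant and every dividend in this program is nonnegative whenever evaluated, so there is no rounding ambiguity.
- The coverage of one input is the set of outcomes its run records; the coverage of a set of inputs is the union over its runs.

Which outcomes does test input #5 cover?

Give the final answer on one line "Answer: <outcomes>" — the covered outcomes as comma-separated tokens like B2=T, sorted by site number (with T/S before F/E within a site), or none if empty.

Tracing the run of input #5 (n=14, x=2):
  B1->F, B2->F, B4->S, B3->F, B5->F, B6->F
as a set, this run covers: B1=F, B2=F, B3=F, B4=S, B5=F, B6=F

Answer: B1=F, B2=F, B3=F, B4=S, B5=F, B6=F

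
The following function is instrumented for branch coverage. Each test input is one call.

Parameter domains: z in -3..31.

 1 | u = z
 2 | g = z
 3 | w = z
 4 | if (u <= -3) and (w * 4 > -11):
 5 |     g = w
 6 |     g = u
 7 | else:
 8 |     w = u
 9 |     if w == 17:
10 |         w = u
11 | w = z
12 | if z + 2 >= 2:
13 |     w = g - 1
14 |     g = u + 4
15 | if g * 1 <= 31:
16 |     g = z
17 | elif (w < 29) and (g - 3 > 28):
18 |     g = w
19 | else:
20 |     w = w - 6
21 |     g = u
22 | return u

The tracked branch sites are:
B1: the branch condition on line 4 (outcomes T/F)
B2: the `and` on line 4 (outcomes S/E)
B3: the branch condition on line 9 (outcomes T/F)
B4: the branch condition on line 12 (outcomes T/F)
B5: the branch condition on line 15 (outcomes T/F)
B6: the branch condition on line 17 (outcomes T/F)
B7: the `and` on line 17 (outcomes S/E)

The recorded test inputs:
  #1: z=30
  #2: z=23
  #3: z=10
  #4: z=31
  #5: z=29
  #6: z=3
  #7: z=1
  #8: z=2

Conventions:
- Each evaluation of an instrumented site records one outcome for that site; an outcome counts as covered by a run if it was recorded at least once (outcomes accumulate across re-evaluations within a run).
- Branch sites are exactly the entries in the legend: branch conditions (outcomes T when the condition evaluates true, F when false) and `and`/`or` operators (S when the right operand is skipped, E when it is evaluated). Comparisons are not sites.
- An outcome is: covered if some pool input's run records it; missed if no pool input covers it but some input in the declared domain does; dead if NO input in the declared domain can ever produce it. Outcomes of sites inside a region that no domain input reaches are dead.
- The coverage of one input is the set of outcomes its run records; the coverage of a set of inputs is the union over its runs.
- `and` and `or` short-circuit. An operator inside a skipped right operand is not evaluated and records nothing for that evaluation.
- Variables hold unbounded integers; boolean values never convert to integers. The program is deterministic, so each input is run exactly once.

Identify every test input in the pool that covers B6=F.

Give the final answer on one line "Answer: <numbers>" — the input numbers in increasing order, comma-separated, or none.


input #1 (z=30): hits B6=F
input #2 (z=23): never hits B6=F
input #3 (z=10): never hits B6=F
input #4 (z=31): hits B6=F
input #5 (z=29): never hits B6=F
input #6 (z=3): never hits B6=F
input #7 (z=1): never hits B6=F
input #8 (z=2): never hits B6=F
Answer: 1, 4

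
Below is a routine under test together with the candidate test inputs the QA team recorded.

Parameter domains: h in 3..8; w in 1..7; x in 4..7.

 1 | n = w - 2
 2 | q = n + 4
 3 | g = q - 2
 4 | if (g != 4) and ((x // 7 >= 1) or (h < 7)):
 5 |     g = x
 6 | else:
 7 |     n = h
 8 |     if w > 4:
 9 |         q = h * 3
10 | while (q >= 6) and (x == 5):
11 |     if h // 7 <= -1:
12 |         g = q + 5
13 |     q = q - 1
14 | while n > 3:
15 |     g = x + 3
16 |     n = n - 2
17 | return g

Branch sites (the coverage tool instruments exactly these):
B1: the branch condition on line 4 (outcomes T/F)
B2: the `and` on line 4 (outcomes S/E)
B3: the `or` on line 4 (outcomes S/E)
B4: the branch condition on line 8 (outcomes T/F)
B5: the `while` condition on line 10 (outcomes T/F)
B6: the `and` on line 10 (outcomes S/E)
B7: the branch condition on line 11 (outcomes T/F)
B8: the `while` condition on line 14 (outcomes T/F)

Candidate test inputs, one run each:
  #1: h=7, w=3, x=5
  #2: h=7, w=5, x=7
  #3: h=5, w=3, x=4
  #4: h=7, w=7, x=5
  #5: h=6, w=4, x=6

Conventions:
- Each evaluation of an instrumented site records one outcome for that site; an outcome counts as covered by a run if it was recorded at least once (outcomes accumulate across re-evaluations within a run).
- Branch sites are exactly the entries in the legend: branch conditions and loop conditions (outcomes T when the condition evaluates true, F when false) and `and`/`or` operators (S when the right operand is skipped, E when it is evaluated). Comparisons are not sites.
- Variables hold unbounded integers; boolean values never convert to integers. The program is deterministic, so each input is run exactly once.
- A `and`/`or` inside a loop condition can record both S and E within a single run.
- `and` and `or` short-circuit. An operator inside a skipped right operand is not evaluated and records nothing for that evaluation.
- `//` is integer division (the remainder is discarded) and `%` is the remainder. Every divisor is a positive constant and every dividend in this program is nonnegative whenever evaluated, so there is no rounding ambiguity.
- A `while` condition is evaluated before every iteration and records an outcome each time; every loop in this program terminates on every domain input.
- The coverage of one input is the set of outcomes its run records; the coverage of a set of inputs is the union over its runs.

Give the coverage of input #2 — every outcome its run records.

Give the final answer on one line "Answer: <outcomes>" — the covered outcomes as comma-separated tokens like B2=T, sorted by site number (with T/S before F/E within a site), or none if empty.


Tracing the run of input #2 (h=7, w=5, x=7):
  B2->E, B3->S, B1->T, B6->E, B5->F, B8->F
deduplicating events, the covered set is: B1=T, B2=E, B3=S, B5=F, B6=E, B8=F
Answer: B1=T, B2=E, B3=S, B5=F, B6=E, B8=F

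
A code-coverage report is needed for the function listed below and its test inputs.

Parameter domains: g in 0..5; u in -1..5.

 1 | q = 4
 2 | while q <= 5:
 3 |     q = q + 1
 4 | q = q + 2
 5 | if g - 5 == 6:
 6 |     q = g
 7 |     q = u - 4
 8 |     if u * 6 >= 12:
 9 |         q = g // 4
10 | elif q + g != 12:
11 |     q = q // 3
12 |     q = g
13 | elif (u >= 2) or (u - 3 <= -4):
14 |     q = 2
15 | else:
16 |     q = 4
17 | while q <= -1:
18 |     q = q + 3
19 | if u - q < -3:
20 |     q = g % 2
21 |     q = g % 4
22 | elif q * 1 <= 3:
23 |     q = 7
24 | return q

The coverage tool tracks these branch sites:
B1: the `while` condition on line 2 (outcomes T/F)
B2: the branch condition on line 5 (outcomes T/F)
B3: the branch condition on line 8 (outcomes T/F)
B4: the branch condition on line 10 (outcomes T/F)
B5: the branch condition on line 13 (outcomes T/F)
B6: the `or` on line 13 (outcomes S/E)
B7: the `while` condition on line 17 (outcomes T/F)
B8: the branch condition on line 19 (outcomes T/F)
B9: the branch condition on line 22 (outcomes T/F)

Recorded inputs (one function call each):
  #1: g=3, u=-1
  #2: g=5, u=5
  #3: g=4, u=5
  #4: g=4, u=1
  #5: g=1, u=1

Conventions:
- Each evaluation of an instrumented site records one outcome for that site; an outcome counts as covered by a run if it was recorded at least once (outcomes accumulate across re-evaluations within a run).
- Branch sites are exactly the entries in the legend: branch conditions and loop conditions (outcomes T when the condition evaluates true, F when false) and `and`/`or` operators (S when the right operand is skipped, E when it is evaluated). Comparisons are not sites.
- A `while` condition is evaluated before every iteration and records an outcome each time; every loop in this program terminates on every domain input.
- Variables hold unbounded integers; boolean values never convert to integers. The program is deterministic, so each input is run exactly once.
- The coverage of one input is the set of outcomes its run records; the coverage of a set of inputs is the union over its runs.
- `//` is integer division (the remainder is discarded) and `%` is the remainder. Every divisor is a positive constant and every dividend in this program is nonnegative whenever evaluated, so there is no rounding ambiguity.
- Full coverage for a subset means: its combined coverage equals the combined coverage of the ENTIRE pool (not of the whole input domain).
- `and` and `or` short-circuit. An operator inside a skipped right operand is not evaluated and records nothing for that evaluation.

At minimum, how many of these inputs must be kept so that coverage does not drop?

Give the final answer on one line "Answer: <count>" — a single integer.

test 1 (g=3, u=-1) fires B1->T, B1->T, B1->F, B2->F, B4->T, B7->F, B8->T; hits B1=T, B1=F, B2=F, B4=T, B7=F, B8=T
test 2 (g=5, u=5) fires B1->T, B1->T, B1->F, B2->F, B4->T, B7->F, B8->F, B9->F; hits B1=T, B1=F, B2=F, B4=T, B7=F, B8=F, B9=F
test 3 (g=4, u=5) fires B1->T, B1->T, B1->F, B2->F, B4->F, B6->S, B5->T, B7->F, B8->F, B9->T; hits B1=T, B1=F, B2=F, B4=F, B5=T, B6=S, B7=F, B8=F, B9=T
test 4 (g=4, u=1) fires B1->T, B1->T, B1->F, B2->F, B4->F, B6->E, B5->F, B7->F, B8->F, B9->F; hits B1=T, B1=F, B2=F, B4=F, B5=F, B6=E, B7=F, B8=F, B9=F
test 5 (g=1, u=1) fires B1->T, B1->T, B1->F, B2->F, B4->T, B7->F, B8->F, B9->T; hits B1=T, B1=F, B2=F, B4=T, B7=F, B8=F, B9=T
the full pool covers 14 outcomes: B1=T, B1=F, B2=F, B4=T, B4=F, B5=T, B5=F, B6=S, B6=E, B7=F, B8=T, B8=F, B9=T, B9=F
checked all size-1 subsets: none covers 14 outcomes (max 9/14)
checked all size-2 subsets: none covers 14 outcomes (max 12/14)
the canonical winner is {1, 3, 4}: size 3, full 14-outcome coverage, earliest index list among size-3 covers

Answer: 3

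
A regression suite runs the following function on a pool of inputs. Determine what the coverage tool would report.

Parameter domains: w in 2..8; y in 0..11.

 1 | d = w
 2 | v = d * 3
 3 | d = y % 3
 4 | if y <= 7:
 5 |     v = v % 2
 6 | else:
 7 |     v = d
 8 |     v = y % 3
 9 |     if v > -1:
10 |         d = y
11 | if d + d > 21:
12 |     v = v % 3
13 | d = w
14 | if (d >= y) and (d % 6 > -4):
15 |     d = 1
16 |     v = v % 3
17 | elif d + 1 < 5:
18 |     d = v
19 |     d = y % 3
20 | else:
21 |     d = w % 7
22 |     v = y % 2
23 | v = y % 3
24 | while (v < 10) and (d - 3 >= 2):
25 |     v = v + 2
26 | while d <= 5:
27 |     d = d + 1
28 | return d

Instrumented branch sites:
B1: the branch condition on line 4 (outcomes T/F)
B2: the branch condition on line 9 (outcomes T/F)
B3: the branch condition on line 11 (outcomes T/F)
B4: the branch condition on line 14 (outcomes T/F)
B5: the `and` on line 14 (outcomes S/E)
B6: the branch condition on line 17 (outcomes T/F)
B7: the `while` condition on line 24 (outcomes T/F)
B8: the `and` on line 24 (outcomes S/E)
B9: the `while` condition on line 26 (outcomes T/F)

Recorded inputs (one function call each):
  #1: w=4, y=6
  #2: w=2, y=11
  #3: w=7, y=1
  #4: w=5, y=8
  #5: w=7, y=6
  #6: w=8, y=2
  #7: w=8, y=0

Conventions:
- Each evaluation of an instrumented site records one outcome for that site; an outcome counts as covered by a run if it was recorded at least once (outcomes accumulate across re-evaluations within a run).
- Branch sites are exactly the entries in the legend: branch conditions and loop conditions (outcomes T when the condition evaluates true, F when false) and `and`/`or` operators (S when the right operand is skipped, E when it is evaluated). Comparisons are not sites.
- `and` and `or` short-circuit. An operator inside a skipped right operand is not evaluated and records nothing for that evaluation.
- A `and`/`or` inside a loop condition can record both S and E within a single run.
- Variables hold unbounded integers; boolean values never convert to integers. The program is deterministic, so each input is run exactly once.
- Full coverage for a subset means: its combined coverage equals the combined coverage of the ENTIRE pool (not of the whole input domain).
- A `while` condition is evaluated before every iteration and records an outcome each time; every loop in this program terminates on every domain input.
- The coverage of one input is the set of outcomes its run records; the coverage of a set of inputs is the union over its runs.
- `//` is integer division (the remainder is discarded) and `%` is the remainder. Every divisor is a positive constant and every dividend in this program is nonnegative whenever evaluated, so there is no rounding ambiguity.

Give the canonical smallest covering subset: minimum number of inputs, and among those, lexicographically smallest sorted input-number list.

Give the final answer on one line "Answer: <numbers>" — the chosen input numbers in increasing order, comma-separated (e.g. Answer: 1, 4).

input #1 (w=4, y=6): covers B1=T, B3=F, B4=F, B5=S, B6=F, B7=F, B8=E, B9=T, B9=F
input #2 (w=2, y=11): covers B1=F, B2=T, B3=T, B4=F, B5=S, B6=T, B7=F, B8=E, B9=T, B9=F
input #3 (w=7, y=1): covers B1=T, B3=F, B4=T, B5=E, B7=F, B8=E, B9=T, B9=F
input #4 (w=5, y=8): covers B1=F, B2=T, B3=F, B4=F, B5=S, B6=F, B7=T, B7=F, B8=S, B8=E, B9=T, B9=F
input #5 (w=7, y=6): covers B1=T, B3=F, B4=T, B5=E, B7=F, B8=E, B9=T, B9=F
input #6 (w=8, y=2): covers B1=T, B3=F, B4=T, B5=E, B7=F, B8=E, B9=T, B9=F
input #7 (w=8, y=0): covers B1=T, B3=F, B4=T, B5=E, B7=F, B8=E, B9=T, B9=F
union over all inputs: B1=T, B1=F, B2=T, B3=T, B3=F, B4=T, B4=F, B5=S, B5=E, B6=T, B6=F, B7=T, B7=F, B8=S, B8=E, B9=T, B9=F (17 outcomes)
checked all size-1 subsets: none covers 17 outcomes (max 12/17)
checked all size-2 subsets: none covers 17 outcomes (max 15/17)
size 3: inputs {2, 3, 4} cover all 17 outcomes, and no lexicographically smaller subset of this size does

Answer: 2, 3, 4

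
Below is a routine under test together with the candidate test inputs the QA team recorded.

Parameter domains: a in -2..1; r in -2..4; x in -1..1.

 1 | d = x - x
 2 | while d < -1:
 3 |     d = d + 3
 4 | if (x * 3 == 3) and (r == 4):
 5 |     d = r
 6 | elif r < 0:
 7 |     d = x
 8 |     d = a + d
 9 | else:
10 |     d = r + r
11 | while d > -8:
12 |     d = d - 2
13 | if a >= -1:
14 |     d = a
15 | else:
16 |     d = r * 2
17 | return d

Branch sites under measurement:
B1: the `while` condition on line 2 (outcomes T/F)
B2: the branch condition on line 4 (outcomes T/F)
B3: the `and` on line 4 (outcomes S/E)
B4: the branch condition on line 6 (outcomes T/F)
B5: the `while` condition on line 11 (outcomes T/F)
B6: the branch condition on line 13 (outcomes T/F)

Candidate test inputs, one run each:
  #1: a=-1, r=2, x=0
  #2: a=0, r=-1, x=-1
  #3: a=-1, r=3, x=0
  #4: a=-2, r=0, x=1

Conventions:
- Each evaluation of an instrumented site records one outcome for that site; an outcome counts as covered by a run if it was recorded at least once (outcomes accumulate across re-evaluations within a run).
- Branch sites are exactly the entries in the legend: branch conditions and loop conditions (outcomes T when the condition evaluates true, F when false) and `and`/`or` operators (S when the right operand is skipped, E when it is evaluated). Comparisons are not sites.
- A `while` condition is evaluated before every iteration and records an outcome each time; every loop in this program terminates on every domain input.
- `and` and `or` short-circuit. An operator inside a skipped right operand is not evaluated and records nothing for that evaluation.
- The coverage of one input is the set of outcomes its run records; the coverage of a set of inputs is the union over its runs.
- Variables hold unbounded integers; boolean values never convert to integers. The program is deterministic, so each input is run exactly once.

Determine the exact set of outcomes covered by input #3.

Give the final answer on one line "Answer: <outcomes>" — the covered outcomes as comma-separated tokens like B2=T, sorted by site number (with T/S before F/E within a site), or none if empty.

Tracing the run of input #3 (a=-1, r=3, x=0):
  B1->F, B3->S, B2->F, B4->F, B5->T, B5->T, B5->T, B5->T, B5->T, B5->T
  B5->T, B5->F, B6->T
collecting distinct outcomes: B1=F, B2=F, B3=S, B4=F, B5=T, B5=F, B6=T

Answer: B1=F, B2=F, B3=S, B4=F, B5=T, B5=F, B6=T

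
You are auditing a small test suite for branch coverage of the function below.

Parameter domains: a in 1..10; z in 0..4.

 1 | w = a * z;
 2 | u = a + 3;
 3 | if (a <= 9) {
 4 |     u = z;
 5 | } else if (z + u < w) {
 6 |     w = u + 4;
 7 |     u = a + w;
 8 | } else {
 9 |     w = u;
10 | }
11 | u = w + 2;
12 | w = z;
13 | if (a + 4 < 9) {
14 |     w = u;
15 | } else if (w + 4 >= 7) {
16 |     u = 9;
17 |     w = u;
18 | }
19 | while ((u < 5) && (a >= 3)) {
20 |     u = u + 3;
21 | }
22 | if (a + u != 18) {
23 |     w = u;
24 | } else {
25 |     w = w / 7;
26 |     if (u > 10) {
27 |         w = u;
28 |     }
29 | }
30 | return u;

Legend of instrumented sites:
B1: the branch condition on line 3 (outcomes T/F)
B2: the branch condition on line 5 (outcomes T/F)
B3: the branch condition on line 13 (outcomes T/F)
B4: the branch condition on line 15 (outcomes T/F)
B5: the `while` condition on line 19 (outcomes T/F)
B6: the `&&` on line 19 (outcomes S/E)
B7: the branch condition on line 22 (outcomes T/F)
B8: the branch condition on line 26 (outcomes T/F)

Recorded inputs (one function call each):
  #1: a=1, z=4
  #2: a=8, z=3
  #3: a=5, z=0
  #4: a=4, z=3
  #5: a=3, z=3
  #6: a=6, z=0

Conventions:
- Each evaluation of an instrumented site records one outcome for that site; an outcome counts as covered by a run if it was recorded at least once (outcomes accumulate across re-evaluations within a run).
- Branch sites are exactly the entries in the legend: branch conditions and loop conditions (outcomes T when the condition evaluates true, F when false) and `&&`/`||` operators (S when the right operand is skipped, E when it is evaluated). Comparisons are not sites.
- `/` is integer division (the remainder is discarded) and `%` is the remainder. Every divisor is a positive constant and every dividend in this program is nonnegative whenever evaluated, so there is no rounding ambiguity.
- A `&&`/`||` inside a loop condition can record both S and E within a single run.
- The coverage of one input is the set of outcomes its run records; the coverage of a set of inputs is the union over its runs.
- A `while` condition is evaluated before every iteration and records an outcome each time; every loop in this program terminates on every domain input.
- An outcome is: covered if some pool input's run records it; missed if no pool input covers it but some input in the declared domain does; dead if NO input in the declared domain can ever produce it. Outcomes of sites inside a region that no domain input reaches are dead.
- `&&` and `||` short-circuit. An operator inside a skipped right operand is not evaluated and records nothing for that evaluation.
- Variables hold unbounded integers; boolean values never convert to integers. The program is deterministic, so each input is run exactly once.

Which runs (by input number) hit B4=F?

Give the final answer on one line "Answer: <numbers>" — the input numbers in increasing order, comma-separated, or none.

input #1 (a=1, z=4): misses B4=F
input #2 (a=8, z=3): misses B4=F
input #3 (a=5, z=0): covers B4=F
input #4 (a=4, z=3): misses B4=F
input #5 (a=3, z=3): misses B4=F
input #6 (a=6, z=0): covers B4=F

Answer: 3, 6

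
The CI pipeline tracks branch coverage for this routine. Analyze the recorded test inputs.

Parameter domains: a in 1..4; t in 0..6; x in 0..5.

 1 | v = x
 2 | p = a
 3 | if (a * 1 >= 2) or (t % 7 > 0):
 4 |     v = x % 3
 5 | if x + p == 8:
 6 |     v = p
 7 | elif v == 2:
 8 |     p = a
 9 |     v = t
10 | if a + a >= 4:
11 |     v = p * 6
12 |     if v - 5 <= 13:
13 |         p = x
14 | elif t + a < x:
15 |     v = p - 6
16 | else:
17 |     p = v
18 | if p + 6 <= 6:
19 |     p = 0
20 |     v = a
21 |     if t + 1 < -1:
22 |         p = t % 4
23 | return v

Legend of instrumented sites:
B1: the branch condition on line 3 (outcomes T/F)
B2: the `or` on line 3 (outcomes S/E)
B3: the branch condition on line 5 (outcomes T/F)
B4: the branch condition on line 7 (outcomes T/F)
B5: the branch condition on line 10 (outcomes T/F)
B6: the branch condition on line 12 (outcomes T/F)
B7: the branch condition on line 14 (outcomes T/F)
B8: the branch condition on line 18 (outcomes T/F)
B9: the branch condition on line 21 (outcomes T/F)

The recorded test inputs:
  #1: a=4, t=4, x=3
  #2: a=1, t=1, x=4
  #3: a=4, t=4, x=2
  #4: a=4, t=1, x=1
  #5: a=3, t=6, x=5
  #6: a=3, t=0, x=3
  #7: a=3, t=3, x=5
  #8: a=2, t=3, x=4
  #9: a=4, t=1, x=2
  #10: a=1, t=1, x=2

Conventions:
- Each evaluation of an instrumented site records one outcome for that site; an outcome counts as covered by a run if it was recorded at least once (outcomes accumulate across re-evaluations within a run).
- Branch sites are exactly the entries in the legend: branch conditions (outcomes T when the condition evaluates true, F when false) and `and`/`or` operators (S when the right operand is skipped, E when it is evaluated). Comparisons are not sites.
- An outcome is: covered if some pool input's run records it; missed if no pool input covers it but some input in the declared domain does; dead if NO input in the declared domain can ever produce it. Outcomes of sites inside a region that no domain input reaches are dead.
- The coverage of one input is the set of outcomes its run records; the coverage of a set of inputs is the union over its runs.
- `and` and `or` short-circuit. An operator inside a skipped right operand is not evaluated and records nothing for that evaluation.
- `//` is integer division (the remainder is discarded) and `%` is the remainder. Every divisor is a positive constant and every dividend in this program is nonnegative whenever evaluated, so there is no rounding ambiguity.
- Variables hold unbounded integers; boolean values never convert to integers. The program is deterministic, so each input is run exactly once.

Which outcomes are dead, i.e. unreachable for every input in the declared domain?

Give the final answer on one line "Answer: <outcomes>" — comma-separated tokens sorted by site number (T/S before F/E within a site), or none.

checking every outcome against all 168 domain inputs:
  B9=T: unreachable across the whole domain -> dead
  reachable outcomes have witnesses, e.g. B1=T (e.g. a=1, t=1, x=0), B1=F (e.g. a=1, t=0, x=0), B2=S (e.g. a=2, t=0, x=0), B2=E (e.g. a=1, t=0, x=0)

Answer: B9=T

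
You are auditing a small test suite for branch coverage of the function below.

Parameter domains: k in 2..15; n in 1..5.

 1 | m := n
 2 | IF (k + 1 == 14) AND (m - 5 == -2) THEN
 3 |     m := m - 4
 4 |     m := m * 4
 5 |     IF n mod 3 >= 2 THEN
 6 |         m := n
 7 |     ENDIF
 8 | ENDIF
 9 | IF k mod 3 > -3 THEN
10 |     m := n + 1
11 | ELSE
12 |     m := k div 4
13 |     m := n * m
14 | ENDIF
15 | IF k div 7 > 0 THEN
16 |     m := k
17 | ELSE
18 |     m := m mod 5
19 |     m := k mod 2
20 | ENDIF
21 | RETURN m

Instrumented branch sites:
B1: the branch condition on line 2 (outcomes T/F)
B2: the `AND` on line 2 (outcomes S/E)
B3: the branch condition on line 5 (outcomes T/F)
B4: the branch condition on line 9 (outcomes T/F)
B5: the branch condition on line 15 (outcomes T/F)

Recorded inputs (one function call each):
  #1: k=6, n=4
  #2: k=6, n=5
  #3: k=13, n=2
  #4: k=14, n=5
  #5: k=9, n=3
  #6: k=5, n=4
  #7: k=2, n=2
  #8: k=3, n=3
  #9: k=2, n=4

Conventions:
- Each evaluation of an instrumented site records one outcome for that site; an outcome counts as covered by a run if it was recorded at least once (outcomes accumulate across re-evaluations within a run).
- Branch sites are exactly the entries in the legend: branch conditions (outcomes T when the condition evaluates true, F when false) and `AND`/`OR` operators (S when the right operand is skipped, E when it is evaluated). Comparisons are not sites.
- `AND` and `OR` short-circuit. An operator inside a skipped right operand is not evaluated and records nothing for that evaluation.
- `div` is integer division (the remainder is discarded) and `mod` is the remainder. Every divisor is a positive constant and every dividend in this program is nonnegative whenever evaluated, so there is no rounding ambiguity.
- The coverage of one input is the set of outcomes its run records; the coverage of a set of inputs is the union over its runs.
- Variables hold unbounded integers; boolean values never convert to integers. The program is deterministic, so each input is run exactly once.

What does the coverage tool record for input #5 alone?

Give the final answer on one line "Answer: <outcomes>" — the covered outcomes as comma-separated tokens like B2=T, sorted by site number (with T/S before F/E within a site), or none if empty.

Simulating input #5 (k=9, n=3) step by step:
  B2->S, B1->F, B4->T, B5->T
distinct outcomes covered: B1=F, B2=S, B4=T, B5=T

Answer: B1=F, B2=S, B4=T, B5=T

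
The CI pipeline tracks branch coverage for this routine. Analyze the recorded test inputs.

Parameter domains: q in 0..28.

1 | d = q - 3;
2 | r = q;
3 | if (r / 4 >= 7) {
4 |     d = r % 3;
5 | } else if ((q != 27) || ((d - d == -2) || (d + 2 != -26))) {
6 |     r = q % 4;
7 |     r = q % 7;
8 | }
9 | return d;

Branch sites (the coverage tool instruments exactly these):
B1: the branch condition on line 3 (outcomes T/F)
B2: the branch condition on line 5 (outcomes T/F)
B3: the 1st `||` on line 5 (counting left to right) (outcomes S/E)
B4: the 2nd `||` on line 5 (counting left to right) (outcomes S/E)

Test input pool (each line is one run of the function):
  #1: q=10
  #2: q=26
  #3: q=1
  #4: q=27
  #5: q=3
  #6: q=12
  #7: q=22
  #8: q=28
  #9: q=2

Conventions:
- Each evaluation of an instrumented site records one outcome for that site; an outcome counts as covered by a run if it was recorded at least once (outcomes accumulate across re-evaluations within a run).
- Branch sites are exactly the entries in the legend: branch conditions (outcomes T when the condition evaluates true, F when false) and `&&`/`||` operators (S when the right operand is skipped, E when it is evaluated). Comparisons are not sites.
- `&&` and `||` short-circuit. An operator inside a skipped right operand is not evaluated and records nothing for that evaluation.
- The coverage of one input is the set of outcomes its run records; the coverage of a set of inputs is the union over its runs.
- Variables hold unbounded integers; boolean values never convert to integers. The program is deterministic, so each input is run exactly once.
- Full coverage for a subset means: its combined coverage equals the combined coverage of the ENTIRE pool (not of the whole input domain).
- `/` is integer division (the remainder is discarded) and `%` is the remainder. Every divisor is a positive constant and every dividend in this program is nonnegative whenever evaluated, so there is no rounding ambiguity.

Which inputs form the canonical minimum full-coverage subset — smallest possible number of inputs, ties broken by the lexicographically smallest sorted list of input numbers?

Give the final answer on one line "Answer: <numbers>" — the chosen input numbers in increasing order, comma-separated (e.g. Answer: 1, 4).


test 1 (q=10) fires B1->F, B3->S, B2->T; hits B1=F, B2=T, B3=S
test 2 (q=26) fires B1->F, B3->S, B2->T; hits B1=F, B2=T, B3=S
test 3 (q=1) fires B1->F, B3->S, B2->T; hits B1=F, B2=T, B3=S
test 4 (q=27) fires B1->F, B3->E, B4->E, B2->T; hits B1=F, B2=T, B3=E, B4=E
test 5 (q=3) fires B1->F, B3->S, B2->T; hits B1=F, B2=T, B3=S
test 6 (q=12) fires B1->F, B3->S, B2->T; hits B1=F, B2=T, B3=S
test 7 (q=22) fires B1->F, B3->S, B2->T; hits B1=F, B2=T, B3=S
test 8 (q=28) fires B1->T; hits B1=T
test 9 (q=2) fires B1->F, B3->S, B2->T; hits B1=F, B2=T, B3=S
pool-wide coverage (6 outcomes): B1=T, B1=F, B2=T, B3=S, B3=E, B4=E
every size-1 subset falls short of the 6 outcomes (best: 4/6)
every size-2 subset falls short of the 6 outcomes (best: 5/6)
inputs {1, 4, 8} (size 3) cover everything; no size-3 subset with a lexicographically smaller index list covers all 6
Answer: 1, 4, 8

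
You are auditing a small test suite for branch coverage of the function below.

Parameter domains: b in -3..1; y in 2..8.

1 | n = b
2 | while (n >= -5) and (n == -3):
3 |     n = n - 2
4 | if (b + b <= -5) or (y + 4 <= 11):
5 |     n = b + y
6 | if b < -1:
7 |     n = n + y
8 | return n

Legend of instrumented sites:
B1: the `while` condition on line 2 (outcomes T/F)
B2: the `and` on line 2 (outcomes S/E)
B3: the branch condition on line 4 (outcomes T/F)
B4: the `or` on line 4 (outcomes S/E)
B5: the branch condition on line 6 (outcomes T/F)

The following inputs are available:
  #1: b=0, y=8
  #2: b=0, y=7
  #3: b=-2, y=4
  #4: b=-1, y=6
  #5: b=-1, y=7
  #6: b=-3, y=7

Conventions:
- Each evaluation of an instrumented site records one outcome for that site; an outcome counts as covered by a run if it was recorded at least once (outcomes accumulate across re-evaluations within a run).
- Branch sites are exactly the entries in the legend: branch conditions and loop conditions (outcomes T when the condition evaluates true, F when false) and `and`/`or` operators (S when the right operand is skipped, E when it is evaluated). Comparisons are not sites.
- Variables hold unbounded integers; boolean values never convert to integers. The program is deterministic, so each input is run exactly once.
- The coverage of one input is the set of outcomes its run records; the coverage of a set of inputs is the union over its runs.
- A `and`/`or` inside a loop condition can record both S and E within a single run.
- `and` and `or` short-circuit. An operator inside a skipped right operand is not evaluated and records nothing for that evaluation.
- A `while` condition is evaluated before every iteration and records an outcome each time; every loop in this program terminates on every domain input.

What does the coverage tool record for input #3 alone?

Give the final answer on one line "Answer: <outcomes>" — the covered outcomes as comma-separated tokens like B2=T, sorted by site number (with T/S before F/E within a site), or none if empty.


Event log for input #3 (b=-2, y=4):
  B2->E, B1->F, B4->E, B3->T, B5->T
distinct outcomes covered: B1=F, B2=E, B3=T, B4=E, B5=T
Answer: B1=F, B2=E, B3=T, B4=E, B5=T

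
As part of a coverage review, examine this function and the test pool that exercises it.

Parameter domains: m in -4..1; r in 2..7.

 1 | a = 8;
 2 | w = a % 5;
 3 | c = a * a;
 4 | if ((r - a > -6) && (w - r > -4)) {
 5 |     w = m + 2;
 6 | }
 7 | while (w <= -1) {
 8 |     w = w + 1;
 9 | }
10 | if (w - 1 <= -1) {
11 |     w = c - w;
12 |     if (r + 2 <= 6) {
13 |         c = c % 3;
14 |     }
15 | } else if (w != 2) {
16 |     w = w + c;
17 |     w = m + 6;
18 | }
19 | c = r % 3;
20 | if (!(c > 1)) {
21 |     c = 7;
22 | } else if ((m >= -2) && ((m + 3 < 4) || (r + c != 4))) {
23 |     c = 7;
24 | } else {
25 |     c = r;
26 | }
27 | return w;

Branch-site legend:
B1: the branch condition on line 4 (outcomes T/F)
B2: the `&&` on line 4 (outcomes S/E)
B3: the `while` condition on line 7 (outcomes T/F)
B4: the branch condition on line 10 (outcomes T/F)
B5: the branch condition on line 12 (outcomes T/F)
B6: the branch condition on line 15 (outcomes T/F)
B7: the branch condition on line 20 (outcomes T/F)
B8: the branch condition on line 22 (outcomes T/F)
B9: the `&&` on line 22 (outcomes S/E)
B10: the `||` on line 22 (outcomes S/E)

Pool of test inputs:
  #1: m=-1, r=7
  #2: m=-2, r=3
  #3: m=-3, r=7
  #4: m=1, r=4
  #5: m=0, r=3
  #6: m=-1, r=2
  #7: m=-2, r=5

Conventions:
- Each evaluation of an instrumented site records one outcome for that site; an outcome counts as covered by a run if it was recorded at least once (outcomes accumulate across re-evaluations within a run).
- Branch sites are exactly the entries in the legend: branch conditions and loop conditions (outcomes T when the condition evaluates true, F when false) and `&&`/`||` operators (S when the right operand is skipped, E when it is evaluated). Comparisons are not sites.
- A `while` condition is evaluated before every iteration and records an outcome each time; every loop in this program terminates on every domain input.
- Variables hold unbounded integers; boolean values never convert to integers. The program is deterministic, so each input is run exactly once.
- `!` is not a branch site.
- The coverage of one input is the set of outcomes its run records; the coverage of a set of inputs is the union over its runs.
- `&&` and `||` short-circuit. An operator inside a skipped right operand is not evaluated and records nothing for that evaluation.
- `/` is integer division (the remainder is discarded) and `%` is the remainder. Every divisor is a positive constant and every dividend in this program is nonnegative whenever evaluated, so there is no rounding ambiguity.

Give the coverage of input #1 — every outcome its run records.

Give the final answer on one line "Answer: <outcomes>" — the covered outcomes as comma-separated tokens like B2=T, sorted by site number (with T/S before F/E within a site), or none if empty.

Running input #1 (m=-1, r=7), event by event:
  B2->E, B1->F, B3->F, B4->F, B6->T, B7->T
distinct outcomes covered: B1=F, B2=E, B3=F, B4=F, B6=T, B7=T

Answer: B1=F, B2=E, B3=F, B4=F, B6=T, B7=T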